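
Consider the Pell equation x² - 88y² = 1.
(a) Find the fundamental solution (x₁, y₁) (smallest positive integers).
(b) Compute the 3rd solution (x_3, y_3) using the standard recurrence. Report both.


Step 1: Find the fundamental solution (x₁, y₁) of x² - 88y² = 1.
  Expand √88 as a continued fraction. a₀ = ⌊√88⌋ = 9; iterate m_{k+1} = d_k·a_k − m_k, d_{k+1} = (88 − m_{k+1}²)/d_k, a_{k+1} = ⌊(a₀ + m_{k+1})/d_{k+1}⌋ (starting m₀ = 0, d₀ = 1), with convergents p_k = a_k·p_{k-1} + p_{k-2}, q_k = a_k·q_{k-1} + q_{k-2} (p₋₁ = 1, q₋₁ = 0):
  k = 0: a₀ = 9; p₀/q₀ = 9/1; p₀² − 88·q₀² = 81 − 88 = -7.
  k = 1: m = 9, d = 7, a = ⌊(9 + 9)/7⌋ = 2; p/q = (2·9 + 1)/(2·1 + 0) = 19/2; p² − 88·q² = 361 − 352 = 9.
  k = 2: m = 5, d = 9, a = ⌊(9 + 5)/9⌋ = 1; p/q = (1·19 + 9)/(1·2 + 1) = 28/3; p² − 88·q² = 784 − 792 = -8.
  k = 3: m = 4, d = 8, a = ⌊(9 + 4)/8⌋ = 1; p/q = (1·28 + 19)/(1·3 + 2) = 47/5; p² − 88·q² = 2209 − 2200 = 9.
  k = 4: m = 4, d = 9, a = ⌊(9 + 4)/9⌋ = 1; p/q = (1·47 + 28)/(1·5 + 3) = 75/8; p² − 88·q² = 5625 − 5632 = -7.
  k = 5: m = 5, d = 7, a = ⌊(9 + 5)/7⌋ = 2; p/q = (2·75 + 47)/(2·8 + 5) = 197/21; p² − 88·q² = 38809 − 38808 = 1.
  The first convergent with p² − 88·q² = 1 gives the fundamental solution (x₁, y₁) = (197, 21).
Step 2: Apply the recurrence (x_{n+1}, y_{n+1}) = (x₁x_n + 88y₁y_n, x₁y_n + y₁x_n) repeatedly.
  From (x_1, y_1) = (197, 21): x_2 = 197·197 + 88·21·21 = 77617; y_2 = 197·21 + 21·197 = 8274.
  From (x_2, y_2) = (77617, 8274): x_3 = 197·77617 + 88·21·8274 = 30580901; y_3 = 197·8274 + 21·77617 = 3259935.
Step 3: Verify x_3² - 88·y_3² = 935191505971801 - 935191505971800 = 1 (should be 1). ✓

(x_1, y_1) = (197, 21); (x_3, y_3) = (30580901, 3259935).


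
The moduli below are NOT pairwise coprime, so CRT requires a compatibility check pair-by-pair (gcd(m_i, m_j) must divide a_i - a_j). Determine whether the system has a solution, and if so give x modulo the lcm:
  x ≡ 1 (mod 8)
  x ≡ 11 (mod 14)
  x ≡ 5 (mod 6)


Moduli 8, 14, 6 are not pairwise coprime, so CRT works modulo lcm(m_i) when all pairwise compatibility conditions hold.
Pairwise compatibility: gcd(m_i, m_j) must divide a_i - a_j for every pair.
Merge one congruence at a time:
  Start: x ≡ 1 (mod 8).
  Combine with x ≡ 11 (mod 14): gcd(8, 14) = 2; 11 - 1 = 10, which IS divisible by 2, so compatible.
    Write x = 1 + 8·t and substitute into x ≡ 11 (mod 14): 8·t ≡ 11 − 1 = 10 (mod 14).
    Divide the congruence (and modulus) by g = 2: 4·t ≡ 5 (mod 7).
    The inverse of 4 mod 7 is 2 (since 4·2 = 8 = 1·7 + 1), so t ≡ 2·5 = 10 ≡ 3 (mod 7).
    Then x = 1 + 8·3 = 25, valid modulo lcm(8, 14) = 56: x ≡ 25 (mod 56).
  Combine with x ≡ 5 (mod 6): gcd(56, 6) = 2; 5 - 25 = -20, which IS divisible by 2, so compatible.
    Write x = 25 + 56·t and substitute into x ≡ 5 (mod 6): 56·t ≡ 5 − 25 = -20 (mod 6).
    Divide the congruence (and modulus) by g = 2: 28·t ≡ -10 (mod 3).
    Reduce coefficients mod 3: 1·t ≡ 2 (mod 3).
    So t ≡ 2 (mod 3).
    Then x = 25 + 56·2 = 137, valid modulo lcm(56, 6) = 168: x ≡ 137 (mod 168).
Verify: 137 mod 8 = 1, 137 mod 14 = 11, 137 mod 6 = 5.

x ≡ 137 (mod 168).


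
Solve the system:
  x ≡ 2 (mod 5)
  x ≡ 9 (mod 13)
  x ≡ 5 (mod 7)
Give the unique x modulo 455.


Moduli 5, 13, 7 are pairwise coprime; by CRT there is a unique solution modulo M = 5 · 13 · 7 = 455.
Solve pairwise, accumulating the modulus:
  Start with x ≡ 2 (mod 5).
  Combine with x ≡ 9 (mod 13): since gcd(5, 13) = 1, we get a unique residue mod 65.
    Write x = 2 + 5·t and substitute into x ≡ 9 (mod 13): 5·t ≡ 9 − 2 = 7 (mod 13).
    The inverse of 5 mod 13 is 8 (since 5·8 = 40 = 3·13 + 1), so t ≡ 8·7 = 56 ≡ 4 (mod 13).
    Then x = 2 + 5·4 = 22, valid modulo lcm(5, 13) = 65: x ≡ 22 (mod 65).
  Combine with x ≡ 5 (mod 7): since gcd(65, 7) = 1, we get a unique residue mod 455.
    Write x = 22 + 65·t and substitute into x ≡ 5 (mod 7): 65·t ≡ 5 − 22 = -17 (mod 7).
    Reduce coefficients mod 7: 2·t ≡ 4 (mod 7).
    The inverse of 2 mod 7 is 4 (since 2·4 = 8 = 1·7 + 1), so t ≡ 4·4 = 16 ≡ 2 (mod 7).
    Then x = 22 + 65·2 = 152, valid modulo lcm(65, 7) = 455: x ≡ 152 (mod 455).
Verify: 152 mod 5 = 2 ✓, 152 mod 13 = 9 ✓, 152 mod 7 = 5 ✓.

x ≡ 152 (mod 455).


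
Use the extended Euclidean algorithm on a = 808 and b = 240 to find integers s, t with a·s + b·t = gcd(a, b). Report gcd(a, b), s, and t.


Euclidean algorithm on (808, 240) — divide until remainder is 0:
  808 = 3 · 240 + 88
  240 = 2 · 88 + 64
  88 = 1 · 64 + 24
  64 = 2 · 24 + 16
  24 = 1 · 16 + 8
  16 = 2 · 8 + 0
gcd(808, 240) = 8.
Track Bezout coefficients alongside the remainders: start with r₀ = 808 = a·1 + b·0 (s = 1, t = 0) and r₁ = 240 = a·0 + b·1 (s = 0, t = 1); each new remainder r_{k+1} = r_{k-1} − q_k·r_k inherits s_{k+1} = s_{k-1} − q_k·s_k, t_{k+1} = t_{k-1} − q_k·t_k, so r_k = a·s_k + b·t_k at every step:
  q = 3: r = 88, s = 1 − 3·0 = 1, t = 0 − 3·1 = -3  (check: 808·1 + 240·(-3) = 88)
  q = 2: r = 64, s = 0 − 2·1 = -2, t = 1 − 2·(-3) = 7  (check: 808·(-2) + 240·7 = 64)
  q = 1: r = 24, s = 1 − 1·(-2) = 3, t = -3 − 1·7 = -10  (check: 808·3 + 240·(-10) = 24)
  q = 2: r = 16, s = -2 − 2·3 = -8, t = 7 − 2·(-10) = 27  (check: 808·(-8) + 240·27 = 16)
  q = 1: r = 8, s = 3 − 1·(-8) = 11, t = -10 − 1·27 = -37  (check: 808·11 + 240·(-37) = 8)
The row with r = 8 (the gcd) gives the Bezout coefficients s = 11, t = -37.
Result: 808 · (11) + 240 · (-37) = 8.

gcd(808, 240) = 8; s = 11, t = -37 (check: 808·11 + 240·(-37) = 8).


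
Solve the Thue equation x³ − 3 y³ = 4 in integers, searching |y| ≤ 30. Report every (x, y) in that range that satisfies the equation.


The equation is x³ - 3y³ = 4. For fixed y, x³ = 3·y³ + 4, so a solution requires the RHS to be a perfect cube.
Strategy: iterate y from -30 to 30, compute RHS = 3·y³ + 4, and check whether it is a (positive or negative) perfect cube.
Check small values of y:
  y = 0: RHS = 4 is not a perfect cube.
  y = 1: RHS = 7 is not a perfect cube.
  y = -1: RHS = 1 = (1)³ ⇒ x = 1 works.
  y = 2: RHS = 28 is not a perfect cube.
  y = -2: RHS = -20 is not a perfect cube.
  y = 3: RHS = 85 is not a perfect cube.
  y = -3: RHS = -77 is not a perfect cube.
Continuing the search up to |y| = 30 finds no further solutions beyond those listed.
Collected solutions: (1, -1).

Solutions (with |y| ≤ 30): (1, -1).


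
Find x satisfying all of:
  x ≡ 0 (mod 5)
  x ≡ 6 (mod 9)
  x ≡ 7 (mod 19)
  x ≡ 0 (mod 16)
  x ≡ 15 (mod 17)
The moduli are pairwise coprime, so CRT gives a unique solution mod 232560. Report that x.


Product of moduli M = 5 · 9 · 19 · 16 · 17 = 232560.
Merge one congruence at a time:
  Start: x ≡ 0 (mod 5).
  Combine with x ≡ 6 (mod 9); new modulus lcm = 45.
    Write x = 0 + 5·t and substitute into x ≡ 6 (mod 9): 5·t ≡ 6 − 0 = 6 (mod 9).
    The inverse of 5 mod 9 is 2 (since 5·2 = 10 = 1·9 + 1), so t ≡ 2·6 = 12 ≡ 3 (mod 9).
    Then x = 0 + 5·3 = 15, valid modulo lcm(5, 9) = 45: x ≡ 15 (mod 45).
  Combine with x ≡ 7 (mod 19); new modulus lcm = 855.
    Write x = 15 + 45·t and substitute into x ≡ 7 (mod 19): 45·t ≡ 7 − 15 = -8 (mod 19).
    Reduce coefficients mod 19: 7·t ≡ 11 (mod 19).
    The inverse of 7 mod 19 is 11 (since 7·11 = 77 = 4·19 + 1), so t ≡ 11·11 = 121 ≡ 7 (mod 19).
    Then x = 15 + 45·7 = 330, valid modulo lcm(45, 19) = 855: x ≡ 330 (mod 855).
  Combine with x ≡ 0 (mod 16); new modulus lcm = 13680.
    Write x = 330 + 855·t and substitute into x ≡ 0 (mod 16): 855·t ≡ 0 − 330 = -330 (mod 16).
    Reduce coefficients mod 16: 7·t ≡ 6 (mod 16).
    The inverse of 7 mod 16 is 7 (since 7·7 = 49 = 3·16 + 1), so t ≡ 7·6 = 42 ≡ 10 (mod 16).
    Then x = 330 + 855·10 = 8880, valid modulo lcm(855, 16) = 13680: x ≡ 8880 (mod 13680).
  Combine with x ≡ 15 (mod 17); new modulus lcm = 232560.
    Write x = 8880 + 13680·t and substitute into x ≡ 15 (mod 17): 13680·t ≡ 15 − 8880 = -8865 (mod 17).
    Reduce coefficients mod 17: 12·t ≡ 9 (mod 17).
    The inverse of 12 mod 17 is 10 (since 12·10 = 120 = 7·17 + 1), so t ≡ 10·9 = 90 ≡ 5 (mod 17).
    Then x = 8880 + 13680·5 = 77280, valid modulo lcm(13680, 17) = 232560: x ≡ 77280 (mod 232560).
Verify against each original: 77280 mod 5 = 0, 77280 mod 9 = 6, 77280 mod 19 = 7, 77280 mod 16 = 0, 77280 mod 17 = 15.

x ≡ 77280 (mod 232560).


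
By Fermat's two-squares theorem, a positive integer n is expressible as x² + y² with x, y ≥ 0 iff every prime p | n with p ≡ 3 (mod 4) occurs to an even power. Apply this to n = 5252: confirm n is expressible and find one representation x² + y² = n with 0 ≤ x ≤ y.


Step 1: Factor n = 5252 = 2^2 · 13 · 101.
Step 2: Check the mod-4 condition on each prime factor: 2 = 2 (special); 13 ≡ 1 (mod 4), exponent 1; 101 ≡ 1 (mod 4), exponent 1.
All primes ≡ 3 (mod 4) appear to even exponent (or don't appear), so by the two-squares theorem n IS expressible as a sum of two squares.
Step 3: Build a representation. Group n = k² · m with k = 2 and m = 13 · 101 = 1313 (a product of primes ≡ 1 (mod 4)); a representation of m scales to one of n via (k·x)² + (k·y)² = k²(x² + y²). Each prime p ≡ 1 (mod 4) is itself a sum of two squares; find a² by testing p − a² for a perfect square:
  13: 13 − 1² = 12, 13 − 2² = 9 = 3² ⇒ 13 = 2² + 3².
  101: 101 − 1² = 100 = 10² ⇒ 101 = 1² + 10².
  Combine using the Brahmagupta–Fibonacci identity (a² + b²)(c² + d²) = (ac − bd)² + (ad + bc)² = (ac + bd)² + (ad − bc)²:
  13 · 101 = 1313: from (2² + 3²)(1² + 10²), take (2·1 − 3·10, 2·10 + 3·1) = (2 − 30, 20 + 3) = (-28, 23); dropping signs (only squares matter) gives (28, 23); check 28² + 23² = 784 + 529 = 1313 ✓.
  Scale by k = 2: (2·28, 2·23) = (56, 46).
Step 4: Order so x ≤ y and verify: 46² + 56² = 2116 + 3136 = 5252 = n. ✓

n = 5252 = 46² + 56² (one valid representation with x ≤ y).


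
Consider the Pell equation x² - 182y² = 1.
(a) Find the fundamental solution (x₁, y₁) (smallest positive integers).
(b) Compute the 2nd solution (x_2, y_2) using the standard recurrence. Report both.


Step 1: Find the fundamental solution (x₁, y₁) of x² - 182y² = 1.
  Expand √182 as a continued fraction. a₀ = ⌊√182⌋ = 13; iterate m_{k+1} = d_k·a_k − m_k, d_{k+1} = (182 − m_{k+1}²)/d_k, a_{k+1} = ⌊(a₀ + m_{k+1})/d_{k+1}⌋ (starting m₀ = 0, d₀ = 1), with convergents p_k = a_k·p_{k-1} + p_{k-2}, q_k = a_k·q_{k-1} + q_{k-2} (p₋₁ = 1, q₋₁ = 0):
  k = 0: a₀ = 13; p₀/q₀ = 13/1; p₀² − 182·q₀² = 169 − 182 = -13.
  k = 1: m = 13, d = 13, a = ⌊(13 + 13)/13⌋ = 2; p/q = (2·13 + 1)/(2·1 + 0) = 27/2; p² − 182·q² = 729 − 728 = 1.
  The first convergent with p² − 182·q² = 1 gives the fundamental solution (x₁, y₁) = (27, 2).
Step 2: Apply the recurrence (x_{n+1}, y_{n+1}) = (x₁x_n + 182y₁y_n, x₁y_n + y₁x_n) repeatedly.
  From (x_1, y_1) = (27, 2): x_2 = 27·27 + 182·2·2 = 1457; y_2 = 27·2 + 2·27 = 108.
Step 3: Verify x_2² - 182·y_2² = 2122849 - 2122848 = 1 (should be 1). ✓

(x_1, y_1) = (27, 2); (x_2, y_2) = (1457, 108).


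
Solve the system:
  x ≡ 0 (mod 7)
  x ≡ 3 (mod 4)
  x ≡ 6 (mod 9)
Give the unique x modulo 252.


Moduli 7, 4, 9 are pairwise coprime; by CRT there is a unique solution modulo M = 7 · 4 · 9 = 252.
Solve pairwise, accumulating the modulus:
  Start with x ≡ 0 (mod 7).
  Combine with x ≡ 3 (mod 4): since gcd(7, 4) = 1, we get a unique residue mod 28.
    Write x = 0 + 7·t and substitute into x ≡ 3 (mod 4): 7·t ≡ 3 − 0 = 3 (mod 4).
    Reduce coefficients mod 4: 3·t ≡ 3 (mod 4).
    The inverse of 3 mod 4 is 3 (since 3·3 = 9 = 2·4 + 1), so t ≡ 3·3 = 9 ≡ 1 (mod 4).
    Then x = 0 + 7·1 = 7, valid modulo lcm(7, 4) = 28: x ≡ 7 (mod 28).
  Combine with x ≡ 6 (mod 9): since gcd(28, 9) = 1, we get a unique residue mod 252.
    Write x = 7 + 28·t and substitute into x ≡ 6 (mod 9): 28·t ≡ 6 − 7 = -1 (mod 9).
    Reduce coefficients mod 9: 1·t ≡ 8 (mod 9).
    So t ≡ 8 (mod 9).
    Then x = 7 + 28·8 = 231, valid modulo lcm(28, 9) = 252: x ≡ 231 (mod 252).
Verify: 231 mod 7 = 0 ✓, 231 mod 4 = 3 ✓, 231 mod 9 = 6 ✓.

x ≡ 231 (mod 252).


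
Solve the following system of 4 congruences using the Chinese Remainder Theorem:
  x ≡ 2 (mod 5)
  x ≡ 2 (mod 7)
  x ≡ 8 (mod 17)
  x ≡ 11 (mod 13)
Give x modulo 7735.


Product of moduli M = 5 · 7 · 17 · 13 = 7735.
Merge one congruence at a time:
  Start: x ≡ 2 (mod 5).
  Combine with x ≡ 2 (mod 7); new modulus lcm = 35.
    Write x = 2 + 5·t and substitute into x ≡ 2 (mod 7): 5·t ≡ 2 − 2 = 0 (mod 7).
    The inverse of 5 mod 7 is 3 (since 5·3 = 15 = 2·7 + 1), so t ≡ 3·0 = 0 ≡ 0 (mod 7).
    Then x = 2 + 5·0 = 2, valid modulo lcm(5, 7) = 35: x ≡ 2 (mod 35).
  Combine with x ≡ 8 (mod 17); new modulus lcm = 595.
    Write x = 2 + 35·t and substitute into x ≡ 8 (mod 17): 35·t ≡ 8 − 2 = 6 (mod 17).
    Reduce coefficients mod 17: 1·t ≡ 6 (mod 17).
    So t ≡ 6 (mod 17).
    Then x = 2 + 35·6 = 212, valid modulo lcm(35, 17) = 595: x ≡ 212 (mod 595).
  Combine with x ≡ 11 (mod 13); new modulus lcm = 7735.
    Write x = 212 + 595·t and substitute into x ≡ 11 (mod 13): 595·t ≡ 11 − 212 = -201 (mod 13).
    Reduce coefficients mod 13: 10·t ≡ 7 (mod 13).
    The inverse of 10 mod 13 is 4 (since 10·4 = 40 = 3·13 + 1), so t ≡ 4·7 = 28 ≡ 2 (mod 13).
    Then x = 212 + 595·2 = 1402, valid modulo lcm(595, 13) = 7735: x ≡ 1402 (mod 7735).
Verify against each original: 1402 mod 5 = 2, 1402 mod 7 = 2, 1402 mod 17 = 8, 1402 mod 13 = 11.

x ≡ 1402 (mod 7735).


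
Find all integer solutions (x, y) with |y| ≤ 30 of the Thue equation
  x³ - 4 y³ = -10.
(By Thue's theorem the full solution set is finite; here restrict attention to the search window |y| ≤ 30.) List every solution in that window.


The equation is x³ - 4y³ = -10. For fixed y, x³ = 4·y³ − 10, so a solution requires the RHS to be a perfect cube.
Strategy: iterate y from -30 to 30, compute RHS = 4·y³ − 10, and check whether it is a (positive or negative) perfect cube.
Check small values of y:
  y = 0: RHS = -10 is not a perfect cube.
  y = 1: RHS = -6 is not a perfect cube.
  y = -1: RHS = -14 is not a perfect cube.
  y = 2: RHS = 22 is not a perfect cube.
  y = -2: RHS = -42 is not a perfect cube.
  y = 3: RHS = 98 is not a perfect cube.
  y = -3: RHS = -118 is not a perfect cube.
Continuing the search up to |y| = 30 finds no solutions either.
No (x, y) in the scanned range satisfies the equation.

No integer solutions with |y| ≤ 30.


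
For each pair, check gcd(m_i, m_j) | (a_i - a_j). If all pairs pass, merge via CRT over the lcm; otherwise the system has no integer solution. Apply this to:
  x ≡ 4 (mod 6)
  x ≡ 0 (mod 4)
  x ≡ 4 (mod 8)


Moduli 6, 4, 8 are not pairwise coprime, so CRT works modulo lcm(m_i) when all pairwise compatibility conditions hold.
Pairwise compatibility: gcd(m_i, m_j) must divide a_i - a_j for every pair.
Merge one congruence at a time:
  Start: x ≡ 4 (mod 6).
  Combine with x ≡ 0 (mod 4): gcd(6, 4) = 2; 0 - 4 = -4, which IS divisible by 2, so compatible.
    Write x = 4 + 6·t and substitute into x ≡ 0 (mod 4): 6·t ≡ 0 − 4 = -4 (mod 4).
    Divide the congruence (and modulus) by g = 2: 3·t ≡ -2 (mod 2).
    Reduce coefficients mod 2: 1·t ≡ 0 (mod 2).
    So t ≡ 0 (mod 2).
    Then x = 4 + 6·0 = 4, valid modulo lcm(6, 4) = 12: x ≡ 4 (mod 12).
  Combine with x ≡ 4 (mod 8): gcd(12, 8) = 4; 4 - 4 = 0, which IS divisible by 4, so compatible.
    Write x = 4 + 12·t and substitute into x ≡ 4 (mod 8): 12·t ≡ 4 − 4 = 0 (mod 8).
    Divide the congruence (and modulus) by g = 4: 3·t ≡ 0 (mod 2).
    Reduce coefficients mod 2: 1·t ≡ 0 (mod 2).
    So t ≡ 0 (mod 2).
    Then x = 4 + 12·0 = 4, valid modulo lcm(12, 8) = 24: x ≡ 4 (mod 24).
Verify: 4 mod 6 = 4, 4 mod 4 = 0, 4 mod 8 = 4.

x ≡ 4 (mod 24).


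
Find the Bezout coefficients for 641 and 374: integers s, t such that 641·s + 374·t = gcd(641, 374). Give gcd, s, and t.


Euclidean algorithm on (641, 374) — divide until remainder is 0:
  641 = 1 · 374 + 267
  374 = 1 · 267 + 107
  267 = 2 · 107 + 53
  107 = 2 · 53 + 1
  53 = 53 · 1 + 0
gcd(641, 374) = 1.
Track Bezout coefficients alongside the remainders: start with r₀ = 641 = a·1 + b·0 (s = 1, t = 0) and r₁ = 374 = a·0 + b·1 (s = 0, t = 1); each new remainder r_{k+1} = r_{k-1} − q_k·r_k inherits s_{k+1} = s_{k-1} − q_k·s_k, t_{k+1} = t_{k-1} − q_k·t_k, so r_k = a·s_k + b·t_k at every step:
  q = 1: r = 267, s = 1 − 1·0 = 1, t = 0 − 1·1 = -1  (check: 641·1 + 374·(-1) = 267)
  q = 1: r = 107, s = 0 − 1·1 = -1, t = 1 − 1·(-1) = 2  (check: 641·(-1) + 374·2 = 107)
  q = 2: r = 53, s = 1 − 2·(-1) = 3, t = -1 − 2·2 = -5  (check: 641·3 + 374·(-5) = 53)
  q = 2: r = 1, s = -1 − 2·3 = -7, t = 2 − 2·(-5) = 12  (check: 641·(-7) + 374·12 = 1)
The row with r = 1 (the gcd) gives the Bezout coefficients s = -7, t = 12.
Result: 641 · (-7) + 374 · (12) = 1.

gcd(641, 374) = 1; s = -7, t = 12 (check: 641·(-7) + 374·12 = 1).


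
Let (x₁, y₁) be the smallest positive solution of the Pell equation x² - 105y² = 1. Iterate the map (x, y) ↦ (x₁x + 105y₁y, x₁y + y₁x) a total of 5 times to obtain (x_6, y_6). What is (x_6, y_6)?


Step 1: Find the fundamental solution (x₁, y₁) of x² - 105y² = 1.
  Expand √105 as a continued fraction. a₀ = ⌊√105⌋ = 10; iterate m_{k+1} = d_k·a_k − m_k, d_{k+1} = (105 − m_{k+1}²)/d_k, a_{k+1} = ⌊(a₀ + m_{k+1})/d_{k+1}⌋ (starting m₀ = 0, d₀ = 1), with convergents p_k = a_k·p_{k-1} + p_{k-2}, q_k = a_k·q_{k-1} + q_{k-2} (p₋₁ = 1, q₋₁ = 0):
  k = 0: a₀ = 10; p₀/q₀ = 10/1; p₀² − 105·q₀² = 100 − 105 = -5.
  k = 1: m = 10, d = 5, a = ⌊(10 + 10)/5⌋ = 4; p/q = (4·10 + 1)/(4·1 + 0) = 41/4; p² − 105·q² = 1681 − 1680 = 1.
  The first convergent with p² − 105·q² = 1 gives the fundamental solution (x₁, y₁) = (41, 4).
Step 2: Apply the recurrence (x_{n+1}, y_{n+1}) = (x₁x_n + 105y₁y_n, x₁y_n + y₁x_n) repeatedly.
  From (x_1, y_1) = (41, 4): x_2 = 41·41 + 105·4·4 = 3361; y_2 = 41·4 + 4·41 = 328.
  From (x_2, y_2) = (3361, 328): x_3 = 41·3361 + 105·4·328 = 275561; y_3 = 41·328 + 4·3361 = 26892.
  From (x_3, y_3) = (275561, 26892): x_4 = 41·275561 + 105·4·26892 = 22592641; y_4 = 41·26892 + 4·275561 = 2204816.
  From (x_4, y_4) = (22592641, 2204816): x_5 = 41·22592641 + 105·4·2204816 = 1852321001; y_5 = 41·2204816 + 4·22592641 = 180768020.
  From (x_5, y_5) = (1852321001, 180768020): x_6 = 41·1852321001 + 105·4·180768020 = 151867729441; y_6 = 41·180768020 + 4·1852321001 = 14820772824.
Step 3: Verify x_6² - 105·y_6² = 23063807245564778172481 - 23063807245564778172480 = 1 (should be 1). ✓

(x_1, y_1) = (41, 4); (x_6, y_6) = (151867729441, 14820772824).


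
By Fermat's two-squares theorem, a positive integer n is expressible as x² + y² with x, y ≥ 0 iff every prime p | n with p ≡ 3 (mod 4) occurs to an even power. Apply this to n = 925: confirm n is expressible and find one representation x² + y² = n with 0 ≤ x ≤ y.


Step 1: Factor n = 925 = 5^2 · 37.
Step 2: Check the mod-4 condition on each prime factor: 5 ≡ 1 (mod 4), exponent 2; 37 ≡ 1 (mod 4), exponent 1.
All primes ≡ 3 (mod 4) appear to even exponent (or don't appear), so by the two-squares theorem n IS expressible as a sum of two squares.
Step 3: Build a representation. Here n = 5 · 5 · 37 is a product of primes ≡ 1 (mod 4). Each prime p ≡ 1 (mod 4) is itself a sum of two squares; find a² by testing p − a² for a perfect square:
  5: 5 − 1² = 4 = 2² ⇒ 5 = 1² + 2².
  37: 37 − 1² = 36 = 6² ⇒ 37 = 1² + 6².
  Combine using the Brahmagupta–Fibonacci identity (a² + b²)(c² + d²) = (ac − bd)² + (ad + bc)² = (ac + bd)² + (ad − bc)²:
  5 · 5 = 25: from (1² + 2²)(1² + 2²), take (1·1 − 2·2, 1·2 + 2·1) = (1 − 4, 2 + 2) = (-3, 4); dropping signs (only squares matter) gives (3, 4); check 3² + 4² = 9 + 16 = 25 ✓.
  25 · 37 = 925: from (3² + 4²)(1² + 6²), take (3·1 − 4·6, 3·6 + 4·1) = (3 − 24, 18 + 4) = (-21, 22); dropping signs (only squares matter) gives (21, 22); check 21² + 22² = 441 + 484 = 925 ✓.
Step 4: Order so x ≤ y and verify: 21² + 22² = 441 + 484 = 925 = n. ✓

n = 925 = 21² + 22² (one valid representation with x ≤ y).


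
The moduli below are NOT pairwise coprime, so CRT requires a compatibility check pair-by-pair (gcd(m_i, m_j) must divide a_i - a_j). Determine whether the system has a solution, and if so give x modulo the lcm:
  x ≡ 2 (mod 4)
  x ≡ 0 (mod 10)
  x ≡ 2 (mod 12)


Moduli 4, 10, 12 are not pairwise coprime, so CRT works modulo lcm(m_i) when all pairwise compatibility conditions hold.
Pairwise compatibility: gcd(m_i, m_j) must divide a_i - a_j for every pair.
Merge one congruence at a time:
  Start: x ≡ 2 (mod 4).
  Combine with x ≡ 0 (mod 10): gcd(4, 10) = 2; 0 - 2 = -2, which IS divisible by 2, so compatible.
    Write x = 2 + 4·t and substitute into x ≡ 0 (mod 10): 4·t ≡ 0 − 2 = -2 (mod 10).
    Divide the congruence (and modulus) by g = 2: 2·t ≡ -1 (mod 5).
    Reduce coefficients mod 5: 2·t ≡ 4 (mod 5).
    The inverse of 2 mod 5 is 3 (since 2·3 = 6 = 1·5 + 1), so t ≡ 3·4 = 12 ≡ 2 (mod 5).
    Then x = 2 + 4·2 = 10, valid modulo lcm(4, 10) = 20: x ≡ 10 (mod 20).
  Combine with x ≡ 2 (mod 12): gcd(20, 12) = 4; 2 - 10 = -8, which IS divisible by 4, so compatible.
    Write x = 10 + 20·t and substitute into x ≡ 2 (mod 12): 20·t ≡ 2 − 10 = -8 (mod 12).
    Divide the congruence (and modulus) by g = 4: 5·t ≡ -2 (mod 3).
    Reduce coefficients mod 3: 2·t ≡ 1 (mod 3).
    The inverse of 2 mod 3 is 2 (since 2·2 = 4 = 1·3 + 1), so t ≡ 2·1 = 2 ≡ 2 (mod 3).
    Then x = 10 + 20·2 = 50, valid modulo lcm(20, 12) = 60: x ≡ 50 (mod 60).
Verify: 50 mod 4 = 2, 50 mod 10 = 0, 50 mod 12 = 2.

x ≡ 50 (mod 60).


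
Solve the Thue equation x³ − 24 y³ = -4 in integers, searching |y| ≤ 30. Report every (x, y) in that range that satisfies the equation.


The equation is x³ - 24y³ = -4. For fixed y, x³ = 24·y³ − 4, so a solution requires the RHS to be a perfect cube.
Strategy: iterate y from -30 to 30, compute RHS = 24·y³ − 4, and check whether it is a (positive or negative) perfect cube.
Check small values of y:
  y = 0: RHS = -4 is not a perfect cube.
  y = 1: RHS = 20 is not a perfect cube.
  y = -1: RHS = -28 is not a perfect cube.
  y = 2: RHS = 188 is not a perfect cube.
  y = -2: RHS = -196 is not a perfect cube.
  y = 3: RHS = 644 is not a perfect cube.
  y = -3: RHS = -652 is not a perfect cube.
Continuing the search up to |y| = 30 finds no solutions either.
No (x, y) in the scanned range satisfies the equation.

No integer solutions with |y| ≤ 30.


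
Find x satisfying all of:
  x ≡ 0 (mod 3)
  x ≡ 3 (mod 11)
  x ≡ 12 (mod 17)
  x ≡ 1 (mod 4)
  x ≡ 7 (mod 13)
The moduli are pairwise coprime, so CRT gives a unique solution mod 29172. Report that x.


Product of moduli M = 3 · 11 · 17 · 4 · 13 = 29172.
Merge one congruence at a time:
  Start: x ≡ 0 (mod 3).
  Combine with x ≡ 3 (mod 11); new modulus lcm = 33.
    Write x = 0 + 3·t and substitute into x ≡ 3 (mod 11): 3·t ≡ 3 − 0 = 3 (mod 11).
    The inverse of 3 mod 11 is 4 (since 3·4 = 12 = 1·11 + 1), so t ≡ 4·3 = 12 ≡ 1 (mod 11).
    Then x = 0 + 3·1 = 3, valid modulo lcm(3, 11) = 33: x ≡ 3 (mod 33).
  Combine with x ≡ 12 (mod 17); new modulus lcm = 561.
    Write x = 3 + 33·t and substitute into x ≡ 12 (mod 17): 33·t ≡ 12 − 3 = 9 (mod 17).
    Reduce coefficients mod 17: 16·t ≡ 9 (mod 17).
    The inverse of 16 mod 17 is 16 (since 16·16 = 256 = 15·17 + 1), so t ≡ 16·9 = 144 ≡ 8 (mod 17).
    Then x = 3 + 33·8 = 267, valid modulo lcm(33, 17) = 561: x ≡ 267 (mod 561).
  Combine with x ≡ 1 (mod 4); new modulus lcm = 2244.
    Write x = 267 + 561·t and substitute into x ≡ 1 (mod 4): 561·t ≡ 1 − 267 = -266 (mod 4).
    Reduce coefficients mod 4: 1·t ≡ 2 (mod 4).
    So t ≡ 2 (mod 4).
    Then x = 267 + 561·2 = 1389, valid modulo lcm(561, 4) = 2244: x ≡ 1389 (mod 2244).
  Combine with x ≡ 7 (mod 13); new modulus lcm = 29172.
    Write x = 1389 + 2244·t and substitute into x ≡ 7 (mod 13): 2244·t ≡ 7 − 1389 = -1382 (mod 13).
    Reduce coefficients mod 13: 8·t ≡ 9 (mod 13).
    The inverse of 8 mod 13 is 5 (since 8·5 = 40 = 3·13 + 1), so t ≡ 5·9 = 45 ≡ 6 (mod 13).
    Then x = 1389 + 2244·6 = 14853, valid modulo lcm(2244, 13) = 29172: x ≡ 14853 (mod 29172).
Verify against each original: 14853 mod 3 = 0, 14853 mod 11 = 3, 14853 mod 17 = 12, 14853 mod 4 = 1, 14853 mod 13 = 7.

x ≡ 14853 (mod 29172).


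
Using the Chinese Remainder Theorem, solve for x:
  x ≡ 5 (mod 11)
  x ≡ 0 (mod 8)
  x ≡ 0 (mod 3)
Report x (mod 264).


Moduli 11, 8, 3 are pairwise coprime; by CRT there is a unique solution modulo M = 11 · 8 · 3 = 264.
Solve pairwise, accumulating the modulus:
  Start with x ≡ 5 (mod 11).
  Combine with x ≡ 0 (mod 8): since gcd(11, 8) = 1, we get a unique residue mod 88.
    Write x = 5 + 11·t and substitute into x ≡ 0 (mod 8): 11·t ≡ 0 − 5 = -5 (mod 8).
    Reduce coefficients mod 8: 3·t ≡ 3 (mod 8).
    The inverse of 3 mod 8 is 3 (since 3·3 = 9 = 1·8 + 1), so t ≡ 3·3 = 9 ≡ 1 (mod 8).
    Then x = 5 + 11·1 = 16, valid modulo lcm(11, 8) = 88: x ≡ 16 (mod 88).
  Combine with x ≡ 0 (mod 3): since gcd(88, 3) = 1, we get a unique residue mod 264.
    Write x = 16 + 88·t and substitute into x ≡ 0 (mod 3): 88·t ≡ 0 − 16 = -16 (mod 3).
    Reduce coefficients mod 3: 1·t ≡ 2 (mod 3).
    So t ≡ 2 (mod 3).
    Then x = 16 + 88·2 = 192, valid modulo lcm(88, 3) = 264: x ≡ 192 (mod 264).
Verify: 192 mod 11 = 5 ✓, 192 mod 8 = 0 ✓, 192 mod 3 = 0 ✓.

x ≡ 192 (mod 264).


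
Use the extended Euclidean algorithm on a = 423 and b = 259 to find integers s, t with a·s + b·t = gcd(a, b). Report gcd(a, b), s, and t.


Euclidean algorithm on (423, 259) — divide until remainder is 0:
  423 = 1 · 259 + 164
  259 = 1 · 164 + 95
  164 = 1 · 95 + 69
  95 = 1 · 69 + 26
  69 = 2 · 26 + 17
  26 = 1 · 17 + 9
  17 = 1 · 9 + 8
  9 = 1 · 8 + 1
  8 = 8 · 1 + 0
gcd(423, 259) = 1.
Track Bezout coefficients alongside the remainders: start with r₀ = 423 = a·1 + b·0 (s = 1, t = 0) and r₁ = 259 = a·0 + b·1 (s = 0, t = 1); each new remainder r_{k+1} = r_{k-1} − q_k·r_k inherits s_{k+1} = s_{k-1} − q_k·s_k, t_{k+1} = t_{k-1} − q_k·t_k, so r_k = a·s_k + b·t_k at every step:
  q = 1: r = 164, s = 1 − 1·0 = 1, t = 0 − 1·1 = -1  (check: 423·1 + 259·(-1) = 164)
  q = 1: r = 95, s = 0 − 1·1 = -1, t = 1 − 1·(-1) = 2  (check: 423·(-1) + 259·2 = 95)
  q = 1: r = 69, s = 1 − 1·(-1) = 2, t = -1 − 1·2 = -3  (check: 423·2 + 259·(-3) = 69)
  q = 1: r = 26, s = -1 − 1·2 = -3, t = 2 − 1·(-3) = 5  (check: 423·(-3) + 259·5 = 26)
  q = 2: r = 17, s = 2 − 2·(-3) = 8, t = -3 − 2·5 = -13  (check: 423·8 + 259·(-13) = 17)
  q = 1: r = 9, s = -3 − 1·8 = -11, t = 5 − 1·(-13) = 18  (check: 423·(-11) + 259·18 = 9)
  q = 1: r = 8, s = 8 − 1·(-11) = 19, t = -13 − 1·18 = -31  (check: 423·19 + 259·(-31) = 8)
  q = 1: r = 1, s = -11 − 1·19 = -30, t = 18 − 1·(-31) = 49  (check: 423·(-30) + 259·49 = 1)
The row with r = 1 (the gcd) gives the Bezout coefficients s = -30, t = 49.
Result: 423 · (-30) + 259 · (49) = 1.

gcd(423, 259) = 1; s = -30, t = 49 (check: 423·(-30) + 259·49 = 1).


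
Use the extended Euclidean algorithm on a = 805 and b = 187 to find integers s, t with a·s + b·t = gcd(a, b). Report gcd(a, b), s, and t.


Euclidean algorithm on (805, 187) — divide until remainder is 0:
  805 = 4 · 187 + 57
  187 = 3 · 57 + 16
  57 = 3 · 16 + 9
  16 = 1 · 9 + 7
  9 = 1 · 7 + 2
  7 = 3 · 2 + 1
  2 = 2 · 1 + 0
gcd(805, 187) = 1.
Track Bezout coefficients alongside the remainders: start with r₀ = 805 = a·1 + b·0 (s = 1, t = 0) and r₁ = 187 = a·0 + b·1 (s = 0, t = 1); each new remainder r_{k+1} = r_{k-1} − q_k·r_k inherits s_{k+1} = s_{k-1} − q_k·s_k, t_{k+1} = t_{k-1} − q_k·t_k, so r_k = a·s_k + b·t_k at every step:
  q = 4: r = 57, s = 1 − 4·0 = 1, t = 0 − 4·1 = -4  (check: 805·1 + 187·(-4) = 57)
  q = 3: r = 16, s = 0 − 3·1 = -3, t = 1 − 3·(-4) = 13  (check: 805·(-3) + 187·13 = 16)
  q = 3: r = 9, s = 1 − 3·(-3) = 10, t = -4 − 3·13 = -43  (check: 805·10 + 187·(-43) = 9)
  q = 1: r = 7, s = -3 − 1·10 = -13, t = 13 − 1·(-43) = 56  (check: 805·(-13) + 187·56 = 7)
  q = 1: r = 2, s = 10 − 1·(-13) = 23, t = -43 − 1·56 = -99  (check: 805·23 + 187·(-99) = 2)
  q = 3: r = 1, s = -13 − 3·23 = -82, t = 56 − 3·(-99) = 353  (check: 805·(-82) + 187·353 = 1)
The row with r = 1 (the gcd) gives the Bezout coefficients s = -82, t = 353.
Result: 805 · (-82) + 187 · (353) = 1.

gcd(805, 187) = 1; s = -82, t = 353 (check: 805·(-82) + 187·353 = 1).


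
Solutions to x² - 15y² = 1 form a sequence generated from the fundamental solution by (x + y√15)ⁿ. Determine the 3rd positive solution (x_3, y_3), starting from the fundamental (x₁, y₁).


Step 1: Find the fundamental solution (x₁, y₁) of x² - 15y² = 1.
  Expand √15 as a continued fraction. a₀ = ⌊√15⌋ = 3; iterate m_{k+1} = d_k·a_k − m_k, d_{k+1} = (15 − m_{k+1}²)/d_k, a_{k+1} = ⌊(a₀ + m_{k+1})/d_{k+1}⌋ (starting m₀ = 0, d₀ = 1), with convergents p_k = a_k·p_{k-1} + p_{k-2}, q_k = a_k·q_{k-1} + q_{k-2} (p₋₁ = 1, q₋₁ = 0):
  k = 0: a₀ = 3; p₀/q₀ = 3/1; p₀² − 15·q₀² = 9 − 15 = -6.
  k = 1: m = 3, d = 6, a = ⌊(3 + 3)/6⌋ = 1; p/q = (1·3 + 1)/(1·1 + 0) = 4/1; p² − 15·q² = 16 − 15 = 1.
  The first convergent with p² − 15·q² = 1 gives the fundamental solution (x₁, y₁) = (4, 1).
Step 2: Apply the recurrence (x_{n+1}, y_{n+1}) = (x₁x_n + 15y₁y_n, x₁y_n + y₁x_n) repeatedly.
  From (x_1, y_1) = (4, 1): x_2 = 4·4 + 15·1·1 = 31; y_2 = 4·1 + 1·4 = 8.
  From (x_2, y_2) = (31, 8): x_3 = 4·31 + 15·1·8 = 244; y_3 = 4·8 + 1·31 = 63.
Step 3: Verify x_3² - 15·y_3² = 59536 - 59535 = 1 (should be 1). ✓

(x_1, y_1) = (4, 1); (x_3, y_3) = (244, 63).


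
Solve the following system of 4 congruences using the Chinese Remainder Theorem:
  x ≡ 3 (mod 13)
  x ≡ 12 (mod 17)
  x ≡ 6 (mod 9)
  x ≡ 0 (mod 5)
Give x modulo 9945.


Product of moduli M = 13 · 17 · 9 · 5 = 9945.
Merge one congruence at a time:
  Start: x ≡ 3 (mod 13).
  Combine with x ≡ 12 (mod 17); new modulus lcm = 221.
    Write x = 3 + 13·t and substitute into x ≡ 12 (mod 17): 13·t ≡ 12 − 3 = 9 (mod 17).
    The inverse of 13 mod 17 is 4 (since 13·4 = 52 = 3·17 + 1), so t ≡ 4·9 = 36 ≡ 2 (mod 17).
    Then x = 3 + 13·2 = 29, valid modulo lcm(13, 17) = 221: x ≡ 29 (mod 221).
  Combine with x ≡ 6 (mod 9); new modulus lcm = 1989.
    Write x = 29 + 221·t and substitute into x ≡ 6 (mod 9): 221·t ≡ 6 − 29 = -23 (mod 9).
    Reduce coefficients mod 9: 5·t ≡ 4 (mod 9).
    The inverse of 5 mod 9 is 2 (since 5·2 = 10 = 1·9 + 1), so t ≡ 2·4 = 8 ≡ 8 (mod 9).
    Then x = 29 + 221·8 = 1797, valid modulo lcm(221, 9) = 1989: x ≡ 1797 (mod 1989).
  Combine with x ≡ 0 (mod 5); new modulus lcm = 9945.
    Write x = 1797 + 1989·t and substitute into x ≡ 0 (mod 5): 1989·t ≡ 0 − 1797 = -1797 (mod 5).
    Reduce coefficients mod 5: 4·t ≡ 3 (mod 5).
    The inverse of 4 mod 5 is 4 (since 4·4 = 16 = 3·5 + 1), so t ≡ 4·3 = 12 ≡ 2 (mod 5).
    Then x = 1797 + 1989·2 = 5775, valid modulo lcm(1989, 5) = 9945: x ≡ 5775 (mod 9945).
Verify against each original: 5775 mod 13 = 3, 5775 mod 17 = 12, 5775 mod 9 = 6, 5775 mod 5 = 0.

x ≡ 5775 (mod 9945).


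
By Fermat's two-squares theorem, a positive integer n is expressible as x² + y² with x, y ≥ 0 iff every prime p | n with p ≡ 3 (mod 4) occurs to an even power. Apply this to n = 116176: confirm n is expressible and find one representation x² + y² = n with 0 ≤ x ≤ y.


Step 1: Factor n = 116176 = 2^4 · 53 · 137.
Step 2: Check the mod-4 condition on each prime factor: 2 = 2 (special); 53 ≡ 1 (mod 4), exponent 1; 137 ≡ 1 (mod 4), exponent 1.
All primes ≡ 3 (mod 4) appear to even exponent (or don't appear), so by the two-squares theorem n IS expressible as a sum of two squares.
Step 3: Build a representation. Group n = k² · m with k = 4 and m = 53 · 137 = 7261 (a product of primes ≡ 1 (mod 4)); a representation of m scales to one of n via (k·x)² + (k·y)² = k²(x² + y²). Each prime p ≡ 1 (mod 4) is itself a sum of two squares; find a² by testing p − a² for a perfect square:
  53: 53 − 1² = 52, 53 − 2² = 49 = 7² ⇒ 53 = 2² + 7².
  137: 137 − 1² = 136, 137 − 2² = 133, 137 − 3² = 128, 137 − 4² = 121 = 11² ⇒ 137 = 4² + 11².
  Combine using the Brahmagupta–Fibonacci identity (a² + b²)(c² + d²) = (ac − bd)² + (ad + bc)² = (ac + bd)² + (ad − bc)²:
  53 · 137 = 7261: from (2² + 7²)(4² + 11²), take (2·4 − 7·11, 2·11 + 7·4) = (8 − 77, 22 + 28) = (-69, 50); dropping signs (only squares matter) gives (69, 50); check 69² + 50² = 4761 + 2500 = 7261 ✓.
  Scale by k = 4: (4·69, 4·50) = (276, 200).
Step 4: Order so x ≤ y and verify: 200² + 276² = 40000 + 76176 = 116176 = n. ✓

n = 116176 = 200² + 276² (one valid representation with x ≤ y).


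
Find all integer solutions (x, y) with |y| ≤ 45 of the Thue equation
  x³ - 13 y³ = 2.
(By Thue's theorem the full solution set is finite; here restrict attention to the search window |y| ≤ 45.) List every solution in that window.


The equation is x³ - 13y³ = 2. For fixed y, x³ = 13·y³ + 2, so a solution requires the RHS to be a perfect cube.
Strategy: iterate y from -45 to 45, compute RHS = 13·y³ + 2, and check whether it is a (positive or negative) perfect cube.
Check small values of y:
  y = 0: RHS = 2 is not a perfect cube.
  y = 1: RHS = 15 is not a perfect cube.
  y = -1: RHS = -11 is not a perfect cube.
  y = 2: RHS = 106 is not a perfect cube.
  y = -2: RHS = -102 is not a perfect cube.
  y = 3: RHS = 353 is not a perfect cube.
  y = -3: RHS = -349 is not a perfect cube.
Continuing the search up to |y| = 45 finds no solutions either.
No (x, y) in the scanned range satisfies the equation.

No integer solutions with |y| ≤ 45.


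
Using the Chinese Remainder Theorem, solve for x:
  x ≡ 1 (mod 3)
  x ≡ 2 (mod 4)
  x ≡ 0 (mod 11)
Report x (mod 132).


Moduli 3, 4, 11 are pairwise coprime; by CRT there is a unique solution modulo M = 3 · 4 · 11 = 132.
Solve pairwise, accumulating the modulus:
  Start with x ≡ 1 (mod 3).
  Combine with x ≡ 2 (mod 4): since gcd(3, 4) = 1, we get a unique residue mod 12.
    Write x = 1 + 3·t and substitute into x ≡ 2 (mod 4): 3·t ≡ 2 − 1 = 1 (mod 4).
    The inverse of 3 mod 4 is 3 (since 3·3 = 9 = 2·4 + 1), so t ≡ 3·1 = 3 ≡ 3 (mod 4).
    Then x = 1 + 3·3 = 10, valid modulo lcm(3, 4) = 12: x ≡ 10 (mod 12).
  Combine with x ≡ 0 (mod 11): since gcd(12, 11) = 1, we get a unique residue mod 132.
    Write x = 10 + 12·t and substitute into x ≡ 0 (mod 11): 12·t ≡ 0 − 10 = -10 (mod 11).
    Reduce coefficients mod 11: 1·t ≡ 1 (mod 11).
    So t ≡ 1 (mod 11).
    Then x = 10 + 12·1 = 22, valid modulo lcm(12, 11) = 132: x ≡ 22 (mod 132).
Verify: 22 mod 3 = 1 ✓, 22 mod 4 = 2 ✓, 22 mod 11 = 0 ✓.

x ≡ 22 (mod 132).


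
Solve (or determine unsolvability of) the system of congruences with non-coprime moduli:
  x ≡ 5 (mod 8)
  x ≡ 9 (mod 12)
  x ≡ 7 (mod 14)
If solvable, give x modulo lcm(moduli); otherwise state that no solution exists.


Moduli 8, 12, 14 are not pairwise coprime, so CRT works modulo lcm(m_i) when all pairwise compatibility conditions hold.
Pairwise compatibility: gcd(m_i, m_j) must divide a_i - a_j for every pair.
Merge one congruence at a time:
  Start: x ≡ 5 (mod 8).
  Combine with x ≡ 9 (mod 12): gcd(8, 12) = 4; 9 - 5 = 4, which IS divisible by 4, so compatible.
    Write x = 5 + 8·t and substitute into x ≡ 9 (mod 12): 8·t ≡ 9 − 5 = 4 (mod 12).
    Divide the congruence (and modulus) by g = 4: 2·t ≡ 1 (mod 3).
    The inverse of 2 mod 3 is 2 (since 2·2 = 4 = 1·3 + 1), so t ≡ 2·1 = 2 ≡ 2 (mod 3).
    Then x = 5 + 8·2 = 21, valid modulo lcm(8, 12) = 24: x ≡ 21 (mod 24).
  Combine with x ≡ 7 (mod 14): gcd(24, 14) = 2; 7 - 21 = -14, which IS divisible by 2, so compatible.
    Write x = 21 + 24·t and substitute into x ≡ 7 (mod 14): 24·t ≡ 7 − 21 = -14 (mod 14).
    Divide the congruence (and modulus) by g = 2: 12·t ≡ -7 (mod 7).
    Reduce coefficients mod 7: 5·t ≡ 0 (mod 7).
    The inverse of 5 mod 7 is 3 (since 5·3 = 15 = 2·7 + 1), so t ≡ 3·0 = 0 ≡ 0 (mod 7).
    Then x = 21 + 24·0 = 21, valid modulo lcm(24, 14) = 168: x ≡ 21 (mod 168).
Verify: 21 mod 8 = 5, 21 mod 12 = 9, 21 mod 14 = 7.

x ≡ 21 (mod 168).


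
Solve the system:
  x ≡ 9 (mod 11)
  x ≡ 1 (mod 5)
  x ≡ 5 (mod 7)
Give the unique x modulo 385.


Moduli 11, 5, 7 are pairwise coprime; by CRT there is a unique solution modulo M = 11 · 5 · 7 = 385.
Solve pairwise, accumulating the modulus:
  Start with x ≡ 9 (mod 11).
  Combine with x ≡ 1 (mod 5): since gcd(11, 5) = 1, we get a unique residue mod 55.
    Write x = 9 + 11·t and substitute into x ≡ 1 (mod 5): 11·t ≡ 1 − 9 = -8 (mod 5).
    Reduce coefficients mod 5: 1·t ≡ 2 (mod 5).
    So t ≡ 2 (mod 5).
    Then x = 9 + 11·2 = 31, valid modulo lcm(11, 5) = 55: x ≡ 31 (mod 55).
  Combine with x ≡ 5 (mod 7): since gcd(55, 7) = 1, we get a unique residue mod 385.
    Write x = 31 + 55·t and substitute into x ≡ 5 (mod 7): 55·t ≡ 5 − 31 = -26 (mod 7).
    Reduce coefficients mod 7: 6·t ≡ 2 (mod 7).
    The inverse of 6 mod 7 is 6 (since 6·6 = 36 = 5·7 + 1), so t ≡ 6·2 = 12 ≡ 5 (mod 7).
    Then x = 31 + 55·5 = 306, valid modulo lcm(55, 7) = 385: x ≡ 306 (mod 385).
Verify: 306 mod 11 = 9 ✓, 306 mod 5 = 1 ✓, 306 mod 7 = 5 ✓.

x ≡ 306 (mod 385).


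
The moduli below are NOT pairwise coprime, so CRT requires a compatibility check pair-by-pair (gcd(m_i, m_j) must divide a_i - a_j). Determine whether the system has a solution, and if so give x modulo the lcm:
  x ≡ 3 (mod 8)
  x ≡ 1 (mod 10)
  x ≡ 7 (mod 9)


Moduli 8, 10, 9 are not pairwise coprime, so CRT works modulo lcm(m_i) when all pairwise compatibility conditions hold.
Pairwise compatibility: gcd(m_i, m_j) must divide a_i - a_j for every pair.
Merge one congruence at a time:
  Start: x ≡ 3 (mod 8).
  Combine with x ≡ 1 (mod 10): gcd(8, 10) = 2; 1 - 3 = -2, which IS divisible by 2, so compatible.
    Write x = 3 + 8·t and substitute into x ≡ 1 (mod 10): 8·t ≡ 1 − 3 = -2 (mod 10).
    Divide the congruence (and modulus) by g = 2: 4·t ≡ -1 (mod 5).
    Reduce coefficients mod 5: 4·t ≡ 4 (mod 5).
    The inverse of 4 mod 5 is 4 (since 4·4 = 16 = 3·5 + 1), so t ≡ 4·4 = 16 ≡ 1 (mod 5).
    Then x = 3 + 8·1 = 11, valid modulo lcm(8, 10) = 40: x ≡ 11 (mod 40).
  Combine with x ≡ 7 (mod 9): gcd(40, 9) = 1; 7 - 11 = -4, which IS divisible by 1, so compatible.
    Write x = 11 + 40·t and substitute into x ≡ 7 (mod 9): 40·t ≡ 7 − 11 = -4 (mod 9).
    Reduce coefficients mod 9: 4·t ≡ 5 (mod 9).
    The inverse of 4 mod 9 is 7 (since 4·7 = 28 = 3·9 + 1), so t ≡ 7·5 = 35 ≡ 8 (mod 9).
    Then x = 11 + 40·8 = 331, valid modulo lcm(40, 9) = 360: x ≡ 331 (mod 360).
Verify: 331 mod 8 = 3, 331 mod 10 = 1, 331 mod 9 = 7.

x ≡ 331 (mod 360).


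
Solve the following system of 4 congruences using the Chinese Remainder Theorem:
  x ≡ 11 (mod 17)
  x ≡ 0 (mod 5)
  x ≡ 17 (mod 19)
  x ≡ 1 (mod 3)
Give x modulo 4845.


Product of moduli M = 17 · 5 · 19 · 3 = 4845.
Merge one congruence at a time:
  Start: x ≡ 11 (mod 17).
  Combine with x ≡ 0 (mod 5); new modulus lcm = 85.
    Write x = 11 + 17·t and substitute into x ≡ 0 (mod 5): 17·t ≡ 0 − 11 = -11 (mod 5).
    Reduce coefficients mod 5: 2·t ≡ 4 (mod 5).
    The inverse of 2 mod 5 is 3 (since 2·3 = 6 = 1·5 + 1), so t ≡ 3·4 = 12 ≡ 2 (mod 5).
    Then x = 11 + 17·2 = 45, valid modulo lcm(17, 5) = 85: x ≡ 45 (mod 85).
  Combine with x ≡ 17 (mod 19); new modulus lcm = 1615.
    Write x = 45 + 85·t and substitute into x ≡ 17 (mod 19): 85·t ≡ 17 − 45 = -28 (mod 19).
    Reduce coefficients mod 19: 9·t ≡ 10 (mod 19).
    The inverse of 9 mod 19 is 17 (since 9·17 = 153 = 8·19 + 1), so t ≡ 17·10 = 170 ≡ 18 (mod 19).
    Then x = 45 + 85·18 = 1575, valid modulo lcm(85, 19) = 1615: x ≡ 1575 (mod 1615).
  Combine with x ≡ 1 (mod 3); new modulus lcm = 4845.
    Write x = 1575 + 1615·t and substitute into x ≡ 1 (mod 3): 1615·t ≡ 1 − 1575 = -1574 (mod 3).
    Reduce coefficients mod 3: 1·t ≡ 1 (mod 3).
    So t ≡ 1 (mod 3).
    Then x = 1575 + 1615·1 = 3190, valid modulo lcm(1615, 3) = 4845: x ≡ 3190 (mod 4845).
Verify against each original: 3190 mod 17 = 11, 3190 mod 5 = 0, 3190 mod 19 = 17, 3190 mod 3 = 1.

x ≡ 3190 (mod 4845).
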